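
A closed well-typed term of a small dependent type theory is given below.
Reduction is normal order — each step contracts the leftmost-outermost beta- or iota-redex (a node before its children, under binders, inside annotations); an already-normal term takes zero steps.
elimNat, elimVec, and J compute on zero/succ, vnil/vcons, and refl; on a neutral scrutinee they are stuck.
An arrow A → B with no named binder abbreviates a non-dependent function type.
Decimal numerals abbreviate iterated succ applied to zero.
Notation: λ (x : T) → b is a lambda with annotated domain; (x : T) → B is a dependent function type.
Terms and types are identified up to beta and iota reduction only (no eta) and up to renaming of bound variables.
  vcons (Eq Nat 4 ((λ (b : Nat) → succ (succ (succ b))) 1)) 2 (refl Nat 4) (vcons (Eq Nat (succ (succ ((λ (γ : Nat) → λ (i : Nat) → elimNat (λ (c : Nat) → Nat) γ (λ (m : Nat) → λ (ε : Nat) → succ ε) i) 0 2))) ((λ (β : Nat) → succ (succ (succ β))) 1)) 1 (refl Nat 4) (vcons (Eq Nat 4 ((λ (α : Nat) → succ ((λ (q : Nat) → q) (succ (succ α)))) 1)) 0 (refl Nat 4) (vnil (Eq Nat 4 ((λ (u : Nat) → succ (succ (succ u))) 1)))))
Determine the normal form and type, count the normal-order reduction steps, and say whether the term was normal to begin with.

normal form:
  vcons (Eq Nat 4 4) 2 (refl Nat 4) (vcons (Eq Nat 4 4) 1 (refl Nat 4) (vcons (Eq Nat 4 4) 0 (refl Nat 4) (vnil (Eq Nat 4 4))))
inferred type:
  Vec (Eq Nat 4 4) 3
steps to reach normal form (normal order): 14
term was already normal: no
first redex: a beta-redex


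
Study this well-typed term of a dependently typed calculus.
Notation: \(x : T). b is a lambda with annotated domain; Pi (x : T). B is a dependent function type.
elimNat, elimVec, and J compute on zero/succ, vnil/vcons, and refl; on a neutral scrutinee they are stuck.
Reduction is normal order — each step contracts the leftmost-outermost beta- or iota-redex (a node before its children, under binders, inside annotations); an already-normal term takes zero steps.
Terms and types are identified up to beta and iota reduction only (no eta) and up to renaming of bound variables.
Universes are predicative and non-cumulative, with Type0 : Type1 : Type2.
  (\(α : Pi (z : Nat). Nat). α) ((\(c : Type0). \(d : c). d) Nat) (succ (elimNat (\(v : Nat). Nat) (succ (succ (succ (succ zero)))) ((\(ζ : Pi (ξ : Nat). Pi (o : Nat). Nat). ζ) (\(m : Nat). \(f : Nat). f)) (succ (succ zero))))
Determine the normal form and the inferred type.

reduced normal form:
  succ (succ (succ (succ (succ zero))))
type:
  Nat


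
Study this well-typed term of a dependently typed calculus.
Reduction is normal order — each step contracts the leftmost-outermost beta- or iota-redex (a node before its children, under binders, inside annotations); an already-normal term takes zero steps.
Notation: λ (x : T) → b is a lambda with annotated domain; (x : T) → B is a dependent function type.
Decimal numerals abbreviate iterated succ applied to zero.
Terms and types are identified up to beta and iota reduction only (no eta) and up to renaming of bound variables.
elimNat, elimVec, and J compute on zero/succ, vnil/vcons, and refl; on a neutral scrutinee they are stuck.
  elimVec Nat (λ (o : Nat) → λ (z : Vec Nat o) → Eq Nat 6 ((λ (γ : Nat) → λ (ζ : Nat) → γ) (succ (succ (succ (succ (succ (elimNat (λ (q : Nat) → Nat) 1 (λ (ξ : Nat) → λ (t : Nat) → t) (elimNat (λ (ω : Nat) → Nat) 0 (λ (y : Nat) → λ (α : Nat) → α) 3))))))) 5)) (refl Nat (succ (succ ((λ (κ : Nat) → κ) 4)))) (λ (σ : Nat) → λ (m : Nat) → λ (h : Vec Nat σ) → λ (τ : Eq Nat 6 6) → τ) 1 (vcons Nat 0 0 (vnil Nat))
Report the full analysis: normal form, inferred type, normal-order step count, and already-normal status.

reduced normal form:
  refl Nat 6
inferred type:
  Eq Nat 6 6
steps to reach normal form (normal order): 7
term was already normal: no
first redex: an elimVec iota-redex


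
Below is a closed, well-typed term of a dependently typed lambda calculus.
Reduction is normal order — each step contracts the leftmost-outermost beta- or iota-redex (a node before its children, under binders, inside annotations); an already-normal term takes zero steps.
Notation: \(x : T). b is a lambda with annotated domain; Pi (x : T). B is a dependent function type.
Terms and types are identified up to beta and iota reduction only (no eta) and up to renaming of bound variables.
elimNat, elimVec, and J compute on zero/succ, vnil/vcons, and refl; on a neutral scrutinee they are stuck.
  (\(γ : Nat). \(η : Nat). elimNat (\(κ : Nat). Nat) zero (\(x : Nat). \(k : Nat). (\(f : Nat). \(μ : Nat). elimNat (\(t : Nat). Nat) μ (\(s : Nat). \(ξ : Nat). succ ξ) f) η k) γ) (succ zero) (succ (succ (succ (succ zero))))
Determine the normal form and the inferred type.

normal form:
  succ (succ (succ (succ zero)))
type:
  Nat
observation: reduction starts at a beta-redex, and 21 normal-order steps reach the normal form.


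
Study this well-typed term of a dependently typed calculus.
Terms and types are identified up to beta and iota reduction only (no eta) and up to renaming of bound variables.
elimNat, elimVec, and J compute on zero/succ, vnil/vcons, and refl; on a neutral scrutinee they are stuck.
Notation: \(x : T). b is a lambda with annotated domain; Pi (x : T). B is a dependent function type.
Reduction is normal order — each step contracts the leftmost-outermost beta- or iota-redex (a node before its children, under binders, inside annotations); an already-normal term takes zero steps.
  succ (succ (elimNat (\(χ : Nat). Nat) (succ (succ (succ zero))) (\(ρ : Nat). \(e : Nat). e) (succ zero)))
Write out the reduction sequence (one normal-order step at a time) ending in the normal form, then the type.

normal-order reduction:
  succ (succ (elimNat (\(χ : Nat). Nat) (succ (succ (succ zero))) (\(ρ : Nat). \(e : Nat). e) (succ zero)))
  ~> succ (succ ((\(χ : Nat). \(ρ : Nat). ρ) zero (elimNat (\(e : Nat). Nat) (succ (succ (succ zero))) (\(b : Nat). \(v : Nat). v) zero)))
  ~> succ (succ ((\(χ : Nat). χ) (elimNat (\(ρ : Nat). Nat) (succ (succ (succ zero))) (\(e : Nat). \(b : Nat). b) zero)))
  ~> succ (succ (elimNat (\(χ : Nat). Nat) (succ (succ (succ zero))) (\(ρ : Nat). \(e : Nat). e) zero))
  ~> succ (succ (succ (succ (succ zero))))
inferred type:
  Nat


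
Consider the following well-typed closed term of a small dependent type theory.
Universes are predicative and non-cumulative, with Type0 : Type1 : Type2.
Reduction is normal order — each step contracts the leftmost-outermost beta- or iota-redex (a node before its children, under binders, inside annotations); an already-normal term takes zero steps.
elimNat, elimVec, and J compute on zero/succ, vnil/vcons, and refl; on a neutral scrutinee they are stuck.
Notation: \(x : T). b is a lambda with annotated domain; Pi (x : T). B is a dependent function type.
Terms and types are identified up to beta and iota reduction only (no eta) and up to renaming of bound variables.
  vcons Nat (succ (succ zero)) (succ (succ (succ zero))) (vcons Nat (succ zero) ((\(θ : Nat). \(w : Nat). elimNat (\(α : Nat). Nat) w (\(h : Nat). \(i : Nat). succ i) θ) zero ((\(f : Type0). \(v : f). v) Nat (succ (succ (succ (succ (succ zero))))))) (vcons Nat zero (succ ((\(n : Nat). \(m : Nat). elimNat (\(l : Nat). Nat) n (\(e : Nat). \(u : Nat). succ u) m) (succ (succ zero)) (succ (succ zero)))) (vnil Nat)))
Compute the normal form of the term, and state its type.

resulting normal form:
  vcons Nat (succ (succ zero)) (succ (succ (succ zero))) (vcons Nat (succ zero) (succ (succ (succ (succ (succ zero))))) (vcons Nat zero (succ (succ (succ (succ (succ zero))))) (vnil Nat)))
inferred type:
  Vec Nat (succ (succ (succ zero)))


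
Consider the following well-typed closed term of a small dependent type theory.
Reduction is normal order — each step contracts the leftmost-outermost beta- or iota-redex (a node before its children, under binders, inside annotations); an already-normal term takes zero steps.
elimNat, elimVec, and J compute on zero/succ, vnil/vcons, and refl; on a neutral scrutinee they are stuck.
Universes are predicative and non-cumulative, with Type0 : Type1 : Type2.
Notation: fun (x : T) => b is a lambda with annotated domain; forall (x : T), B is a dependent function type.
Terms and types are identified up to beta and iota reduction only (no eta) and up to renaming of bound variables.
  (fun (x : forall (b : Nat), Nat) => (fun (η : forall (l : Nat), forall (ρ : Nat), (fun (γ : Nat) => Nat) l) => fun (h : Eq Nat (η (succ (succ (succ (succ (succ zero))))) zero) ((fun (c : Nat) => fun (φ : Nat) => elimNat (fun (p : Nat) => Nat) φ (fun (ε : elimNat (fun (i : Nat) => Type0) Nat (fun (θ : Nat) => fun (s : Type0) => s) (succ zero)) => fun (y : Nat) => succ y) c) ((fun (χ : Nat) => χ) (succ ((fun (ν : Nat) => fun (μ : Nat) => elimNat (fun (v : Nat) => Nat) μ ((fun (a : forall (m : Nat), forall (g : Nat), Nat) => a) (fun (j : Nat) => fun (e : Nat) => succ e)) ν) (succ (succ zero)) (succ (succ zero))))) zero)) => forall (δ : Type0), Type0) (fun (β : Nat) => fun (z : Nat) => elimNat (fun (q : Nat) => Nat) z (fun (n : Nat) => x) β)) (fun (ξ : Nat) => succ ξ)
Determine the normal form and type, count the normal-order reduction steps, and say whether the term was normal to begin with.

resulting normal form:
  fun (x : Eq Nat (succ (succ (succ (succ (succ zero))))) (succ (succ (succ (succ (succ zero)))))) => forall (b : Type0), Type0
inferred type:
  forall (x : Eq Nat (succ (succ (succ (succ (succ zero))))) (succ (succ (succ (succ (succ zero)))))), Type1
reduction steps (normal order): 54
started in normal form: no
first contracted redex: a beta-redex


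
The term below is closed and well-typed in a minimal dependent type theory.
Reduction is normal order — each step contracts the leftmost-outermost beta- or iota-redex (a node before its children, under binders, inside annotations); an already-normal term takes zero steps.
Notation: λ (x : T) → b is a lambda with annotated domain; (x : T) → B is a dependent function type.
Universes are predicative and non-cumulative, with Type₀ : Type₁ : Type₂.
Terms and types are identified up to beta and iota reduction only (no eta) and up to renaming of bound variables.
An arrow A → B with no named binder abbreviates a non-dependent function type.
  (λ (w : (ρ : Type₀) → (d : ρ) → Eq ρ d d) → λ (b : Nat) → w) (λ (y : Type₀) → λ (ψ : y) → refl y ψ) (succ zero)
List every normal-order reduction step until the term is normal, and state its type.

reduction (normal order):
  (λ (w : (ρ : Type₀) → (d : ρ) → Eq ρ d d) → λ (b : Nat) → w) (λ (y : Type₀) → λ (ψ : y) → refl y ψ) (succ zero)
  ~> (λ (w : Nat) → λ (ρ : Type₀) → λ (d : ρ) → refl ρ d) (succ zero)
  ~> λ (w : Type₀) → λ (ρ : w) → refl w ρ
the term's type:
  (w : Type₀) → (ρ : w) → Eq w ρ ρ


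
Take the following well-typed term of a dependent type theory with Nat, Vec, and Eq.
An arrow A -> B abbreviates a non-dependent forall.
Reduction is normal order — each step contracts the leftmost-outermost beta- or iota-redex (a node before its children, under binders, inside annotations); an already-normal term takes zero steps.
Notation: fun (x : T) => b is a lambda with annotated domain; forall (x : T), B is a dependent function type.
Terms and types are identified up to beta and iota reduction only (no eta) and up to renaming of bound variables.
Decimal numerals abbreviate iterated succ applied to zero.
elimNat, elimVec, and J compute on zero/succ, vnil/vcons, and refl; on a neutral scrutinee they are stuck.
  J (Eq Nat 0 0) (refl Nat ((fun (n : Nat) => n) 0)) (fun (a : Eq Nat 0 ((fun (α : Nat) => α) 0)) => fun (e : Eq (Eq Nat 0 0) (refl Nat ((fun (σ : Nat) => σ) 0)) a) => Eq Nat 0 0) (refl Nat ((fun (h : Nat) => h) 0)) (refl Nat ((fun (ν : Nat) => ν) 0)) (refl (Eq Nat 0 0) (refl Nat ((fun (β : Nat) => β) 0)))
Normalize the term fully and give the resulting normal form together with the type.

resulting normal form:
  refl Nat 0
the term's type:
  Eq Nat 0 0
observation: the leftmost-outermost redex is a J iota-redex, and normalization takes 2 steps.


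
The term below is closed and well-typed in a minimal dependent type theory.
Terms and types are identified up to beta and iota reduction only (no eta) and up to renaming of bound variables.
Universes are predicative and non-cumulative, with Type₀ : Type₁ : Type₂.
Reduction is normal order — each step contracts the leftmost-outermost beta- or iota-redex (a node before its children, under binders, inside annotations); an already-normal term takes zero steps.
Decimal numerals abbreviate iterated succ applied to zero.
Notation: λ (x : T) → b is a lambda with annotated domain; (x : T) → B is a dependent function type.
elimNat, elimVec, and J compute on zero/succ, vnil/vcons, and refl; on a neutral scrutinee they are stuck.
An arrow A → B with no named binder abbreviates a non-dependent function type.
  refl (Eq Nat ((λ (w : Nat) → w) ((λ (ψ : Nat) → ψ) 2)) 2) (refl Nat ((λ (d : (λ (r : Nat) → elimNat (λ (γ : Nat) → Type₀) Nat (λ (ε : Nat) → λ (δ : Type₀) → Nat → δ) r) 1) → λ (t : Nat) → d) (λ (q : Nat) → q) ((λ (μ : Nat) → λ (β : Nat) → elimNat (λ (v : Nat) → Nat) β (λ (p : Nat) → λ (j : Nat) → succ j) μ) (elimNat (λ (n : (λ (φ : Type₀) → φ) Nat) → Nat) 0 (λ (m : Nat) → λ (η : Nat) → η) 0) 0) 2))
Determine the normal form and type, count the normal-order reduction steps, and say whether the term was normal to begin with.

reduced normal form:
  refl (Eq Nat 2 2) (refl Nat 2)
type:
  Eq (Eq Nat 2 2) (refl Nat 2) (refl Nat 2)
steps to reach normal form (normal order): 5
started in normal form: no
first contracted redex: a beta-redex


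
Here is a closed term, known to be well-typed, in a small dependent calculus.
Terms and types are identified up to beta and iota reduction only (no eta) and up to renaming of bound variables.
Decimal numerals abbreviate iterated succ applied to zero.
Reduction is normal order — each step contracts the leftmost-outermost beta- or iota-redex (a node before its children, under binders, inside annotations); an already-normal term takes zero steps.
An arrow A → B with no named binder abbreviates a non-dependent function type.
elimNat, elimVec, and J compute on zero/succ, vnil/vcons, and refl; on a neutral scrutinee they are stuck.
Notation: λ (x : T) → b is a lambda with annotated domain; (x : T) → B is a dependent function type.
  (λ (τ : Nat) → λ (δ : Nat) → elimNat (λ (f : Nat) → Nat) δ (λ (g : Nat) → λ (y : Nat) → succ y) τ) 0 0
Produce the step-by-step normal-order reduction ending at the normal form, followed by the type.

normal-order reduction:
  (λ (τ : Nat) → λ (δ : Nat) → elimNat (λ (f : Nat) → Nat) δ (λ (g : Nat) → λ (y : Nat) → succ y) τ) 0 0
  ~> (λ (τ : Nat) → elimNat (λ (δ : Nat) → Nat) τ (λ (f : Nat) → λ (g : Nat) → succ g) 0) 0
  ~> elimNat (λ (τ : Nat) → Nat) 0 (λ (δ : Nat) → λ (f : Nat) → succ f) 0
  ~> 0
the term's type:
  Nat


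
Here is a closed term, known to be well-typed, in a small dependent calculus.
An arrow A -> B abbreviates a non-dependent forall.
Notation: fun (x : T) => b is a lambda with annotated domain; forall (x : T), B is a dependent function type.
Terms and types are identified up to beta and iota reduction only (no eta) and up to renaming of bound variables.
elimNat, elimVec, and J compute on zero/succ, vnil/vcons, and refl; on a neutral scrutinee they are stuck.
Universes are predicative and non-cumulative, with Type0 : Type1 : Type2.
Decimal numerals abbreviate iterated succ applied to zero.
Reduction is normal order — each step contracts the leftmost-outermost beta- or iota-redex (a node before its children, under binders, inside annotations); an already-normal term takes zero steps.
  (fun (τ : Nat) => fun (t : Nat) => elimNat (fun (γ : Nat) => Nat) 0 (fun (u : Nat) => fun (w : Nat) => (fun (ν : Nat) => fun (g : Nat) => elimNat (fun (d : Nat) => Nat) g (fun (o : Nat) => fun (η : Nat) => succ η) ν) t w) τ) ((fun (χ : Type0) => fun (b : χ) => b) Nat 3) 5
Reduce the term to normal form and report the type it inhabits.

resulting normal form:
  15
the term's type:
  Nat


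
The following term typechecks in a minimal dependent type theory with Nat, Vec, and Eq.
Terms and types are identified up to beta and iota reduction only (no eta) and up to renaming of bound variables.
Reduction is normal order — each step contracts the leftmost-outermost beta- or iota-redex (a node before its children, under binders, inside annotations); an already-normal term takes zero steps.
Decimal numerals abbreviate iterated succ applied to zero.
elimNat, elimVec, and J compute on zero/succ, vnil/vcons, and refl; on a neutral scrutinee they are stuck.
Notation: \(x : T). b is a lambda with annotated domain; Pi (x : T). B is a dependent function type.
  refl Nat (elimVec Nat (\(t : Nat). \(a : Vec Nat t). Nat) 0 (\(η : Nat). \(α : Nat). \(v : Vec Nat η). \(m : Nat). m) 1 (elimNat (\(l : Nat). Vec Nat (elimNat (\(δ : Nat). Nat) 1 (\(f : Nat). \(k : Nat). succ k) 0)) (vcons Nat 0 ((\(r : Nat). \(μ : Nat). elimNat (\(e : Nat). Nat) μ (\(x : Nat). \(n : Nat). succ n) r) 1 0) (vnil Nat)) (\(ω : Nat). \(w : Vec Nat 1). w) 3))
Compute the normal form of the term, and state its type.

normal form:
  refl Nat 0
inferred type:
  Eq Nat 0 0
observation: the leftmost-outermost redex is an elimNat iota-redex, and normalization takes 16 steps.


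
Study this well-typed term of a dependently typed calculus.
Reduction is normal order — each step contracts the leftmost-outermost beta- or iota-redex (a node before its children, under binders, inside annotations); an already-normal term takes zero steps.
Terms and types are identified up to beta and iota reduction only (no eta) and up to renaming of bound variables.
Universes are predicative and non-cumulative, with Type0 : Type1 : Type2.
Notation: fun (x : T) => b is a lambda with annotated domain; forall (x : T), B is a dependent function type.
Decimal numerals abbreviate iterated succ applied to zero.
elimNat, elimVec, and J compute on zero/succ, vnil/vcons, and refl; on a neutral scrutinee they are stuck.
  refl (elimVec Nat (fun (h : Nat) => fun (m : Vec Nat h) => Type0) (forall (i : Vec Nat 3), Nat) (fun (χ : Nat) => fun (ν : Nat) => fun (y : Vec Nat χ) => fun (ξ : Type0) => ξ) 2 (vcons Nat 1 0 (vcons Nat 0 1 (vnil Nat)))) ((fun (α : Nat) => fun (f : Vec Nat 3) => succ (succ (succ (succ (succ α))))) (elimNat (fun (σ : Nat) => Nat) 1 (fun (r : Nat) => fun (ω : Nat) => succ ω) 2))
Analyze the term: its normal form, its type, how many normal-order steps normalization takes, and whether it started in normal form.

normal form:
  refl (forall (h : Vec Nat 3), Nat) (fun (m : Vec Nat 3) => 8)
inferred type:
  Eq (forall (h : Vec Nat 3), Nat) (fun (m : Vec Nat 3) => 8) (fun (i : Vec Nat 3) => 8)
steps to reach normal form (normal order): 19
already normal: no
first contracted redex: an elimVec iota-redex


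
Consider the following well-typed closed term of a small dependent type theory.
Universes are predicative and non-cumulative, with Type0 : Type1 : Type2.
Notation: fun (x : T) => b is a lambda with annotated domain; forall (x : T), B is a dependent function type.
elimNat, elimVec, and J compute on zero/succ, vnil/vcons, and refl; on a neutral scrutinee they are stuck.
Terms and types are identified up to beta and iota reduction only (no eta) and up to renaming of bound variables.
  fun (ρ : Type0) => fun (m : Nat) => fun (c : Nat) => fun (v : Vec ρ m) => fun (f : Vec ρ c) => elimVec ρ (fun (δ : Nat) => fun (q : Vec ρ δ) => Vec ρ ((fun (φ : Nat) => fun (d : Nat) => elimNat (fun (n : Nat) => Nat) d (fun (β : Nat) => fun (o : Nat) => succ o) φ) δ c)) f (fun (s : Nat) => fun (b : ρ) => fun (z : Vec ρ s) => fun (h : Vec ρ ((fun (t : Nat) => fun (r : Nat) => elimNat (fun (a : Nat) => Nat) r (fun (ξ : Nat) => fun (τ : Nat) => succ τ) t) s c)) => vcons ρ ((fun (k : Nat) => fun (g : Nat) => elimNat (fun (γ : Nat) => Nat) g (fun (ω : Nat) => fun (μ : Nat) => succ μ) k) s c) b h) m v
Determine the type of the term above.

inferred type:
  forall (ρ : Type0), forall (m : Nat), forall (c : Nat), forall (v : Vec ρ m), forall (f : Vec ρ c), Vec ρ (elimNat (fun (δ : Nat) => Nat) c (fun (q : Nat) => fun (φ : Nat) => succ φ) m)


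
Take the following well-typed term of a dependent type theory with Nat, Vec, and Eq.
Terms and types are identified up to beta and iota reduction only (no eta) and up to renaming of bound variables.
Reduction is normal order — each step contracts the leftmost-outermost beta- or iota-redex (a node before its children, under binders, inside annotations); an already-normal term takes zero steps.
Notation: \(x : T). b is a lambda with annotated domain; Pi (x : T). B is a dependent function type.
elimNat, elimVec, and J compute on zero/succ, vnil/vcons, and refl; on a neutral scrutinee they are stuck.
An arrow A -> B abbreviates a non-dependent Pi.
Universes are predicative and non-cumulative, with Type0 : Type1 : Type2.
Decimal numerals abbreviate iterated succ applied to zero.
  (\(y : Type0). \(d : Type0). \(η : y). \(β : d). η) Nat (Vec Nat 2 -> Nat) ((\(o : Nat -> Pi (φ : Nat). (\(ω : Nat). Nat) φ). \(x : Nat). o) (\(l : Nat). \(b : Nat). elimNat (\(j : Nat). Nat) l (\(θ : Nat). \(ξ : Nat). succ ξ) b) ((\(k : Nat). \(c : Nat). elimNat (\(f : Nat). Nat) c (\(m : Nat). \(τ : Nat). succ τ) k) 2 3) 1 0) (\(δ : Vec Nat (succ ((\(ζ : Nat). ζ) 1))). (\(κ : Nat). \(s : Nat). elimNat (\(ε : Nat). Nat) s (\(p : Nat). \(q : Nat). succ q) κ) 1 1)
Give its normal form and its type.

reduced normal form:
  1
inferred type:
  Nat


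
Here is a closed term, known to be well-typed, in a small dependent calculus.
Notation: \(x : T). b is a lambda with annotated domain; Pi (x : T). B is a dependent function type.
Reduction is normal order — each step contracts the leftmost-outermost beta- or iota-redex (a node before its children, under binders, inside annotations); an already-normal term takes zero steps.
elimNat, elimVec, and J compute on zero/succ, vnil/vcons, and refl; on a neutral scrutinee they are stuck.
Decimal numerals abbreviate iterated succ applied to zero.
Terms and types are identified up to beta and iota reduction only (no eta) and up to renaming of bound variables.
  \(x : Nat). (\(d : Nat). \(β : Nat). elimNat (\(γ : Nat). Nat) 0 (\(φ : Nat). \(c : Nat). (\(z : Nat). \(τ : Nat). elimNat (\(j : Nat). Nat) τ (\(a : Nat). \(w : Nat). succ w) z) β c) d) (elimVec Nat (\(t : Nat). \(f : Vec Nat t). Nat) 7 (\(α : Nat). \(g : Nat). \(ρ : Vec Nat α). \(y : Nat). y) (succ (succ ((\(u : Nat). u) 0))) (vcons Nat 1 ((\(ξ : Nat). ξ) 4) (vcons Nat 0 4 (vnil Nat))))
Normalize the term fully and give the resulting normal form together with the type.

resulting normal form:
  \(x : Nat). \(d : Nat). elimNat (\(β : Nat). Nat) (elimNat (\(γ : Nat). Nat) (elimNat (\(φ : Nat). Nat) (elimNat (\(c : Nat). Nat) (elimNat (\(z : Nat). Nat) (elimNat (\(τ : Nat). Nat) (elimNat (\(j : Nat). Nat) 0 (\(a : Nat). \(w : Nat). succ w) d) (\(t : Nat). \(f : Nat). succ f) d) (\(α : Nat). \(g : Nat). succ g) d) (\(ρ : Nat). \(y : Nat). succ y) d) (\(u : Nat). \(ξ : Nat). succ ξ) d) (\(q : Nat). \(ν : Nat). succ ν) d) (\(p : Nat). \(η : Nat). succ η) d
type:
  Pi (x : Nat). Pi (d : Nat). Nat


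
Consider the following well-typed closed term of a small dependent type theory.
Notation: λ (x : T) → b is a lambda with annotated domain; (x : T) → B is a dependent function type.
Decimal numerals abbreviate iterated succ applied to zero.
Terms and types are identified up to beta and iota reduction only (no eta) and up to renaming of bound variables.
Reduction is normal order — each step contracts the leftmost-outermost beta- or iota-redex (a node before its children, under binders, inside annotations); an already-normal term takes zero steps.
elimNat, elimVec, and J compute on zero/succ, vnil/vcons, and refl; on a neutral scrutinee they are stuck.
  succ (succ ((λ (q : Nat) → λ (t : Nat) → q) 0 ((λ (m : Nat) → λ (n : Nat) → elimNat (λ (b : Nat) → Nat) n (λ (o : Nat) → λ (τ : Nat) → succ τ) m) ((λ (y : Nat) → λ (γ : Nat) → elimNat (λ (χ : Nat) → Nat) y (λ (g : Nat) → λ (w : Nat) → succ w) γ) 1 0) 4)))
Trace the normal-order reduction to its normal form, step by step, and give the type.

normal-order reduction sequence:
  succ (succ ((λ (q : Nat) → λ (t : Nat) → q) 0 ((λ (m : Nat) → λ (n : Nat) → elimNat (λ (b : Nat) → Nat) n (λ (o : Nat) → λ (τ : Nat) → succ τ) m) ((λ (y : Nat) → λ (γ : Nat) → elimNat (λ (χ : Nat) → Nat) y (λ (g : Nat) → λ (w : Nat) → succ w) γ) 1 0) 4)))
  ~> succ (succ ((λ (q : Nat) → 0) ((λ (t : Nat) → λ (m : Nat) → elimNat (λ (n : Nat) → Nat) m (λ (b : Nat) → λ (o : Nat) → succ o) t) ((λ (τ : Nat) → λ (y : Nat) → elimNat (λ (γ : Nat) → Nat) τ (λ (χ : Nat) → λ (g : Nat) → succ g) y) 1 0) 4)))
  ~> 2
inferred type:
  Nat


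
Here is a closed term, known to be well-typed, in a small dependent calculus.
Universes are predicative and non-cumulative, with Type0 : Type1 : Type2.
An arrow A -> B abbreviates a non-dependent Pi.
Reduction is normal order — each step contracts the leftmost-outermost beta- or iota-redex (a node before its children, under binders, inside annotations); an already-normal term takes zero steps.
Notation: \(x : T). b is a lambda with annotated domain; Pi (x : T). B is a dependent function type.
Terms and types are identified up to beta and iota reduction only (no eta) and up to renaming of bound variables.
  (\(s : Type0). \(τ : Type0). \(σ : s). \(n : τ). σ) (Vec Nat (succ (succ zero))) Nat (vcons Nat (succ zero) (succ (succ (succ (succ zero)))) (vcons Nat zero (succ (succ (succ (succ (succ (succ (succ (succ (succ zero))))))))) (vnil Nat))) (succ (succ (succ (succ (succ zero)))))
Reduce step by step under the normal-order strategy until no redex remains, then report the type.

reduction (normal order):
  (\(s : Type0). \(τ : Type0). \(σ : s). \(n : τ). σ) (Vec Nat (succ (succ zero))) Nat (vcons Nat (succ zero) (succ (succ (succ (succ zero)))) (vcons Nat zero (succ (succ (succ (succ (succ (succ (succ (succ (succ zero))))))))) (vnil Nat))) (succ (succ (succ (succ (succ zero)))))
  ~> (\(s : Type0). \(τ : Vec Nat (succ (succ zero))). \(σ : s). τ) Nat (vcons Nat (succ zero) (succ (succ (succ (succ zero)))) (vcons Nat zero (succ (succ (succ (succ (succ (succ (succ (succ (succ zero))))))))) (vnil Nat))) (succ (succ (succ (succ (succ zero)))))
  ~> (\(s : Vec Nat (succ (succ zero))). \(τ : Nat). s) (vcons Nat (succ zero) (succ (succ (succ (succ zero)))) (vcons Nat zero (succ (succ (succ (succ (succ (succ (succ (succ (succ zero))))))))) (vnil Nat))) (succ (succ (succ (succ (succ zero)))))
  ~> (\(s : Nat). vcons Nat (succ zero) (succ (succ (succ (succ zero)))) (vcons Nat zero (succ (succ (succ (succ (succ (succ (succ (succ (succ zero))))))))) (vnil Nat))) (succ (succ (succ (succ (succ zero)))))
  ~> vcons Nat (succ zero) (succ (succ (succ (succ zero)))) (vcons Nat zero (succ (succ (succ (succ (succ (succ (succ (succ (succ zero))))))))) (vnil Nat))
type:
  Vec Nat (succ (succ zero))


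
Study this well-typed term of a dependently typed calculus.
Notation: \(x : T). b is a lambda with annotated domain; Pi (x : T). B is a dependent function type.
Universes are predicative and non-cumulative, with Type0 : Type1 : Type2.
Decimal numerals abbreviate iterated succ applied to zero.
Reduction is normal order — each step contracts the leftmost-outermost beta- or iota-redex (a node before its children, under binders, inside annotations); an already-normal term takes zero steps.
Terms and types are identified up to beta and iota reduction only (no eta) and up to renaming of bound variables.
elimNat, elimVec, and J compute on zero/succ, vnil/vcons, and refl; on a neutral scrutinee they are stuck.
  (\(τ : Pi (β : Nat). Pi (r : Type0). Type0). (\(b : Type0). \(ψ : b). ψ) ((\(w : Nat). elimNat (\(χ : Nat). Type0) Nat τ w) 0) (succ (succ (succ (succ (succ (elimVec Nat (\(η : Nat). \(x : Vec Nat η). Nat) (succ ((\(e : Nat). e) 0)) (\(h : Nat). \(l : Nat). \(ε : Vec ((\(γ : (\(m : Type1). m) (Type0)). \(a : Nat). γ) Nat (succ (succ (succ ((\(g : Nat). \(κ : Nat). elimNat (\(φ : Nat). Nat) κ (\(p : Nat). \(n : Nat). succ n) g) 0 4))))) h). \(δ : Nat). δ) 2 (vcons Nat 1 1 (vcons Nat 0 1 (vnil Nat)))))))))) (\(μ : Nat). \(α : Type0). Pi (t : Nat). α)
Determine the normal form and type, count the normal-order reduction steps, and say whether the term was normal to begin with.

reduced normal form:
  6
the term's type:
  Nat
steps to reach normal form (normal order): 15
already normal: no
first contracted redex: a beta-redex


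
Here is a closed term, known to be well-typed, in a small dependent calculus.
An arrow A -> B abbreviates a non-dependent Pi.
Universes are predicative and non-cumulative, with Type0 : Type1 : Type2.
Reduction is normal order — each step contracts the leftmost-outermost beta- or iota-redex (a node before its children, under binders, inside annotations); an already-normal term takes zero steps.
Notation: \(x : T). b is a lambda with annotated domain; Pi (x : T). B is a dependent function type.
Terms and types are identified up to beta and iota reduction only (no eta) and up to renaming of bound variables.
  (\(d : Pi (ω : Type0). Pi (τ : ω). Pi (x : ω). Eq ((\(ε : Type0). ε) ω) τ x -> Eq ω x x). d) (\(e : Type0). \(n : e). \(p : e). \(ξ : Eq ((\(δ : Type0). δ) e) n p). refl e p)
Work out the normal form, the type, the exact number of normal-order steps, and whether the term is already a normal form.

normal form:
  \(d : Type0). \(ω : d). \(τ : d). \(x : Eq d ω τ). refl d τ
inferred type:
  Pi (d : Type0). Pi (ω : d). Pi (τ : d). Eq d ω τ -> Eq d τ τ
steps to reach normal form (normal order): 2
already normal: no
first contracted redex: a beta-redex


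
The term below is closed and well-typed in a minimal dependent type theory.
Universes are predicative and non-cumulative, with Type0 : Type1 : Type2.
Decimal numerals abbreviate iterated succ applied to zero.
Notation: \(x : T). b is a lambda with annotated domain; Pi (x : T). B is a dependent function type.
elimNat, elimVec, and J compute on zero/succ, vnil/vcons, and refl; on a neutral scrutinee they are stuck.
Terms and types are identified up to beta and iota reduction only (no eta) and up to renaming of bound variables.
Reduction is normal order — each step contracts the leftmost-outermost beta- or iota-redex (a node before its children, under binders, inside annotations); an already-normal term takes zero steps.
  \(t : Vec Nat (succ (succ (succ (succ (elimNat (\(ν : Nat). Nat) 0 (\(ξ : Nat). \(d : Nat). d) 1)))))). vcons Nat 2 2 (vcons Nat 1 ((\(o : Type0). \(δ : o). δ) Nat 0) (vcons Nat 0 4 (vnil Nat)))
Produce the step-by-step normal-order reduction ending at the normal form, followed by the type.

normal-order reduction sequence:
  \(t : Vec Nat (succ (succ (succ (succ (elimNat (\(ν : Nat). Nat) 0 (\(ξ : Nat). \(d : Nat). d) 1)))))). vcons Nat 2 2 (vcons Nat 1 ((\(o : Type0). \(δ : o). δ) Nat 0) (vcons Nat 0 4 (vnil Nat)))
  ~> \(t : Vec Nat (succ (succ (succ (succ ((\(ν : Nat). \(ξ : Nat). ξ) 0 (elimNat (\(d : Nat). Nat) 0 (\(o : Nat). \(δ : Nat). δ) 0))))))). vcons Nat 2 2 (vcons Nat 1 ((\(f : Type0). \(z : f). z) Nat 0) (vcons Nat 0 4 (vnil Nat)))
  ~> \(t : Vec Nat (succ (succ (succ (succ ((\(ν : Nat). ν) (elimNat (\(ξ : Nat). Nat) 0 (\(d : Nat). \(o : Nat). o) 0))))))). vcons Nat 2 2 (vcons Nat 1 ((\(δ : Type0). \(f : δ). f) Nat 0) (vcons Nat 0 4 (vnil Nat)))
  ~> \(t : Vec Nat (succ (succ (succ (succ (elimNat (\(ν : Nat). Nat) 0 (\(ξ : Nat). \(d : Nat). d) 0)))))). vcons Nat 2 2 (vcons Nat 1 ((\(o : Type0). \(δ : o). δ) Nat 0) (vcons Nat 0 4 (vnil Nat)))
  ~> \(t : Vec Nat 4). vcons Nat 2 2 (vcons Nat 1 ((\(ν : Type0). \(ξ : ν). ξ) Nat 0) (vcons Nat 0 4 (vnil Nat)))
  ~> \(t : Vec Nat 4). vcons Nat 2 2 (vcons Nat 1 ((\(ν : Nat). ν) 0) (vcons Nat 0 4 (vnil Nat)))
  ~> \(t : Vec Nat 4). vcons Nat 2 2 (vcons Nat 1 0 (vcons Nat 0 4 (vnil Nat)))
the term's type:
  Pi (t : Vec Nat 4). Vec Nat 3


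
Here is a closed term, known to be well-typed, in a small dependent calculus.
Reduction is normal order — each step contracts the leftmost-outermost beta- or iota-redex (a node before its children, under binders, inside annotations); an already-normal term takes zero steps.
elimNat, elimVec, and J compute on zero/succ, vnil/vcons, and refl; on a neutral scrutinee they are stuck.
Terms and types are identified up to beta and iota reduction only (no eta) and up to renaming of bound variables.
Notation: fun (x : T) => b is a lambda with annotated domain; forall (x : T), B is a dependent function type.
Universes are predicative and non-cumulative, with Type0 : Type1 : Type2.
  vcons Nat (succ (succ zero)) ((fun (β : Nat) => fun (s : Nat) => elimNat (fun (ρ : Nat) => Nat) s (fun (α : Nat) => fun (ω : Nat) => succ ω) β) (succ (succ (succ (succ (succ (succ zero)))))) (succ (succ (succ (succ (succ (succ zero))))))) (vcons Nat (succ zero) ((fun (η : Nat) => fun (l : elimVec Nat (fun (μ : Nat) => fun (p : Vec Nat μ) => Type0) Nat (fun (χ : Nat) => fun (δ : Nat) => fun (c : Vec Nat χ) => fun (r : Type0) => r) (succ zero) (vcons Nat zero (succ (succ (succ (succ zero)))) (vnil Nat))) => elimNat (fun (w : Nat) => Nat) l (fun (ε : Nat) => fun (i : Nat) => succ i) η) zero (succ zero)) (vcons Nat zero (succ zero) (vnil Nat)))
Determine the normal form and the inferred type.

resulting normal form:
  vcons Nat (succ (succ zero)) (succ (succ (succ (succ (succ (succ (succ (succ (succ (succ (succ (succ zero)))))))))))) (vcons Nat (succ zero) (succ zero) (vcons Nat zero (succ zero) (vnil Nat)))
the term's type:
  Vec Nat (succ (succ (succ zero)))
observation: 24 normal-order steps separate the term from its normal form.


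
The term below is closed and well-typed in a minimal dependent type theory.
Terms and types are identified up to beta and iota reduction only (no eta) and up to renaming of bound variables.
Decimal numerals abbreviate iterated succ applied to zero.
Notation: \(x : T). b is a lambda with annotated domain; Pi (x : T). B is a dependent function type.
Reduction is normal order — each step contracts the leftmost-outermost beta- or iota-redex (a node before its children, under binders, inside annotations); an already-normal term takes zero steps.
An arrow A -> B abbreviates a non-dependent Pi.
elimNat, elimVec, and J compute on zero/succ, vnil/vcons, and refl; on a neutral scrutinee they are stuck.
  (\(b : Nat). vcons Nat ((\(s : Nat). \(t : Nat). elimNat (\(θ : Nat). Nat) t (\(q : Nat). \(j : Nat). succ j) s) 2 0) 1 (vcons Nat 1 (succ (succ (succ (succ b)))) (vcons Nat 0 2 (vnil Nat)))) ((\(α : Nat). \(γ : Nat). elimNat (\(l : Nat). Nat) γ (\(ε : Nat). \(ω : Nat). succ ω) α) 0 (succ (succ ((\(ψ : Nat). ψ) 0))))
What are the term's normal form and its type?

resulting normal form:
  vcons Nat 2 1 (vcons Nat 1 6 (vcons Nat 0 2 (vnil Nat)))
the term's type:
  Vec Nat 3
observation: the leftmost-outermost redex is a beta-redex, and normalization takes 14 steps.


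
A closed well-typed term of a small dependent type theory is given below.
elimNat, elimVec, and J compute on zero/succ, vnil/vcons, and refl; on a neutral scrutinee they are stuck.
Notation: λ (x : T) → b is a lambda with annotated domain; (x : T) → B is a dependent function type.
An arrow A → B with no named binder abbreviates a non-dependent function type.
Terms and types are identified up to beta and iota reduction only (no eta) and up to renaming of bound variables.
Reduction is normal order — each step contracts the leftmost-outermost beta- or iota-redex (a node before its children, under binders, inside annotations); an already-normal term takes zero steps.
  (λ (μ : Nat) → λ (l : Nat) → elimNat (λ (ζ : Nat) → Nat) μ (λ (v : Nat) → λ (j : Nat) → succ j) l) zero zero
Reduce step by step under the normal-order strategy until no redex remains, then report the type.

normal-order reduction sequence:
  (λ (μ : Nat) → λ (l : Nat) → elimNat (λ (ζ : Nat) → Nat) μ (λ (v : Nat) → λ (j : Nat) → succ j) l) zero zero
  ~> (λ (μ : Nat) → elimNat (λ (l : Nat) → Nat) zero (λ (ζ : Nat) → λ (v : Nat) → succ v) μ) zero
  ~> elimNat (λ (μ : Nat) → Nat) zero (λ (l : Nat) → λ (ζ : Nat) → succ ζ) zero
  ~> zero
inferred type:
  Nat


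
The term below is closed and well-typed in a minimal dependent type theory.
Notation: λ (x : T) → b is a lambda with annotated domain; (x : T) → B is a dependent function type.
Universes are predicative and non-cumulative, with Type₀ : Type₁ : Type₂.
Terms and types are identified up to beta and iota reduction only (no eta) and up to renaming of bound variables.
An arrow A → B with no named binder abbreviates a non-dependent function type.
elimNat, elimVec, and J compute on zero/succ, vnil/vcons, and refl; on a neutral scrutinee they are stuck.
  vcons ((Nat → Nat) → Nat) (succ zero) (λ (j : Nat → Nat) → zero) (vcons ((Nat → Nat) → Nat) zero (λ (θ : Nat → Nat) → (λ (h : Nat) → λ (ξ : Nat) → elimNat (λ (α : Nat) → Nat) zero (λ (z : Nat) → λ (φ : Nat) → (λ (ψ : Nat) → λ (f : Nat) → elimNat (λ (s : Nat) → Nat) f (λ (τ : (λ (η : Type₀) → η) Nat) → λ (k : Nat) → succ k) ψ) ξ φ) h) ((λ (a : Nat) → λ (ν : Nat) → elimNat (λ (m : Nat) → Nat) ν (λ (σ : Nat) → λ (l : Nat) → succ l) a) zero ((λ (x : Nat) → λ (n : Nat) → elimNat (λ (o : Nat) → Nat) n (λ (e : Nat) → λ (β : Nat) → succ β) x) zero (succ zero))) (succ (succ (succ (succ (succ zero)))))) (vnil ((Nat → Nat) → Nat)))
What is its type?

inferred type:
  Vec ((Nat → Nat) → Nat) (succ (succ zero))


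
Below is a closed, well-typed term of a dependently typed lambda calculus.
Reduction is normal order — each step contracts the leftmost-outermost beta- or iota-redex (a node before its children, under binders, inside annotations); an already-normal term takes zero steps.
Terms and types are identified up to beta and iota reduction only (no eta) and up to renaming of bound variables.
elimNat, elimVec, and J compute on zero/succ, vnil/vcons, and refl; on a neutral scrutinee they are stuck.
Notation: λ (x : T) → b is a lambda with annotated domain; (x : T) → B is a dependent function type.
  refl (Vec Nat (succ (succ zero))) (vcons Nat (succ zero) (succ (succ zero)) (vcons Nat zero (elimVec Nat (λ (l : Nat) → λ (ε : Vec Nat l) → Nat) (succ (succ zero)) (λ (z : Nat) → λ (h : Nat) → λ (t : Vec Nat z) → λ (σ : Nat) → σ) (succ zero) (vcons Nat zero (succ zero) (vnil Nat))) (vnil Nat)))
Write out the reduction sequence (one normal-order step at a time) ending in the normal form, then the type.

normal-order reduction:
  refl (Vec Nat (succ (succ zero))) (vcons Nat (succ zero) (succ (succ zero)) (vcons Nat zero (elimVec Nat (λ (l : Nat) → λ (ε : Vec Nat l) → Nat) (succ (succ zero)) (λ (z : Nat) → λ (h : Nat) → λ (t : Vec Nat z) → λ (σ : Nat) → σ) (succ zero) (vcons Nat zero (succ zero) (vnil Nat))) (vnil Nat)))
  ~> refl (Vec Nat (succ (succ zero))) (vcons Nat (succ zero) (succ (succ zero)) (vcons Nat zero ((λ (l : Nat) → λ (ε : Nat) → λ (z : Vec Nat l) → λ (h : Nat) → h) zero (succ zero) (vnil Nat) (elimVec Nat (λ (t : Nat) → λ (σ : Vec Nat t) → Nat) (succ (succ zero)) (λ (ρ : Nat) → λ (β : Nat) → λ (ξ : Vec Nat ρ) → λ (ν : Nat) → ν) zero (vnil Nat))) (vnil Nat)))
  ~> refl (Vec Nat (succ (succ zero))) (vcons Nat (succ zero) (succ (succ zero)) (vcons Nat zero ((λ (l : Nat) → λ (ε : Vec Nat zero) → λ (z : Nat) → z) (succ zero) (vnil Nat) (elimVec Nat (λ (h : Nat) → λ (t : Vec Nat h) → Nat) (succ (succ zero)) (λ (σ : Nat) → λ (ρ : Nat) → λ (β : Vec Nat σ) → λ (ξ : Nat) → ξ) zero (vnil Nat))) (vnil Nat)))
  ~> refl (Vec Nat (succ (succ zero))) (vcons Nat (succ zero) (succ (succ zero)) (vcons Nat zero ((λ (l : Vec Nat zero) → λ (ε : Nat) → ε) (vnil Nat) (elimVec Nat (λ (z : Nat) → λ (h : Vec Nat z) → Nat) (succ (succ zero)) (λ (t : Nat) → λ (σ : Nat) → λ (ρ : Vec Nat t) → λ (β : Nat) → β) zero (vnil Nat))) (vnil Nat)))
  ~> refl (Vec Nat (succ (succ zero))) (vcons Nat (succ zero) (succ (succ zero)) (vcons Nat zero ((λ (l : Nat) → l) (elimVec Nat (λ (ε : Nat) → λ (z : Vec Nat ε) → Nat) (succ (succ zero)) (λ (h : Nat) → λ (t : Nat) → λ (σ : Vec Nat h) → λ (ρ : Nat) → ρ) zero (vnil Nat))) (vnil Nat)))
  ~> refl (Vec Nat (succ (succ zero))) (vcons Nat (succ zero) (succ (succ zero)) (vcons Nat zero (elimVec Nat (λ (l : Nat) → λ (ε : Vec Nat l) → Nat) (succ (succ zero)) (λ (z : Nat) → λ (h : Nat) → λ (t : Vec Nat z) → λ (σ : Nat) → σ) zero (vnil Nat)) (vnil Nat)))
  ~> refl (Vec Nat (succ (succ zero))) (vcons Nat (succ zero) (succ (succ zero)) (vcons Nat zero (succ (succ zero)) (vnil Nat)))
the term's type:
  Eq (Vec Nat (succ (succ zero))) (vcons Nat (succ zero) (succ (succ zero)) (vcons Nat zero (succ (succ zero)) (vnil Nat))) (vcons Nat (succ zero) (succ (succ zero)) (vcons Nat zero (succ (succ zero)) (vnil Nat)))
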